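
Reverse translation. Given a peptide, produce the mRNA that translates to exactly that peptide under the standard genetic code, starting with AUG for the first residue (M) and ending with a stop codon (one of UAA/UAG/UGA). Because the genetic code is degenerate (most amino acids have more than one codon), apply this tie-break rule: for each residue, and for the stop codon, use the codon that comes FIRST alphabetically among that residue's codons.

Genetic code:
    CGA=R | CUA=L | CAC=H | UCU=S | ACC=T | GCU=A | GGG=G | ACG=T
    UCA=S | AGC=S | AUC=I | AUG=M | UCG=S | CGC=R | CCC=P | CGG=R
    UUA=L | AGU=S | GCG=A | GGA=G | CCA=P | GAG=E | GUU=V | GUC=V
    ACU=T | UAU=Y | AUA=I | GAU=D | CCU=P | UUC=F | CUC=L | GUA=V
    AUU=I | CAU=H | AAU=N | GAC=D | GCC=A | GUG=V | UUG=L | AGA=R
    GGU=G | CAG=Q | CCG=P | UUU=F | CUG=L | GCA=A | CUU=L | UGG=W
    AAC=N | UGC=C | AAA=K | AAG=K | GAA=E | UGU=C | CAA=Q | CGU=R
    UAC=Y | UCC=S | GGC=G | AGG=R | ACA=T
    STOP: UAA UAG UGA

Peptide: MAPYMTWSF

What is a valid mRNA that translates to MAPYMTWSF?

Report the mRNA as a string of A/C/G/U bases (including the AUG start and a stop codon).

residue 1: M -> AUG (start codon)
residue 2: A codons sorted = GCA,GCC,GCG,GCU -> pick first = GCA
residue 3: P codons sorted = CCA,CCC,CCG,CCU -> pick first = CCA
residue 4: Y codons sorted = UAC,UAU -> pick first = UAC
residue 5: M -> AUG (only codon)
residue 6: T codons sorted = ACA,ACC,ACG,ACU -> pick first = ACA
residue 7: W -> UGG (only codon)
residue 8: S codons sorted = AGC,AGU,UCA,UCC,UCG,UCU -> pick first = AGC
residue 9: F codons sorted = UUC,UUU -> pick first = UUC
terminator: stop codons sorted = UAA,UAG,UGA -> pick first = UAA

Answer: mRNA: AUGGCACCAUACAUGACAUGGAGCUUCUAA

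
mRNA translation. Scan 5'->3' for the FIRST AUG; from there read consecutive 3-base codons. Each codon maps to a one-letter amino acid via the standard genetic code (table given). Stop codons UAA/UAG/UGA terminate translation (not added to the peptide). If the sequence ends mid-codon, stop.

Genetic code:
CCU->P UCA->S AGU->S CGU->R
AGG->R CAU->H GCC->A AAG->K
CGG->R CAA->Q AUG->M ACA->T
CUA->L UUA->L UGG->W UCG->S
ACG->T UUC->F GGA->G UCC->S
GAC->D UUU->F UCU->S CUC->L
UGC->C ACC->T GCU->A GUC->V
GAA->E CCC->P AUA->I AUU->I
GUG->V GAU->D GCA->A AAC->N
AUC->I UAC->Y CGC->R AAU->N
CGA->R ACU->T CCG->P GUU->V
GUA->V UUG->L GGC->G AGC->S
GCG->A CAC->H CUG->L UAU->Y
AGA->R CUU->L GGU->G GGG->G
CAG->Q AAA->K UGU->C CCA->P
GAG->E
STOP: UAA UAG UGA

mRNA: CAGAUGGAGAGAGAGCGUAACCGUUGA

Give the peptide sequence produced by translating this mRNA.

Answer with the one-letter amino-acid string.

Answer: MERERNR

Derivation:
start AUG at pos 3
pos 3: AUG -> M; peptide=M
pos 6: GAG -> E; peptide=ME
pos 9: AGA -> R; peptide=MER
pos 12: GAG -> E; peptide=MERE
pos 15: CGU -> R; peptide=MERER
pos 18: AAC -> N; peptide=MERERN
pos 21: CGU -> R; peptide=MERERNR
pos 24: UGA -> STOP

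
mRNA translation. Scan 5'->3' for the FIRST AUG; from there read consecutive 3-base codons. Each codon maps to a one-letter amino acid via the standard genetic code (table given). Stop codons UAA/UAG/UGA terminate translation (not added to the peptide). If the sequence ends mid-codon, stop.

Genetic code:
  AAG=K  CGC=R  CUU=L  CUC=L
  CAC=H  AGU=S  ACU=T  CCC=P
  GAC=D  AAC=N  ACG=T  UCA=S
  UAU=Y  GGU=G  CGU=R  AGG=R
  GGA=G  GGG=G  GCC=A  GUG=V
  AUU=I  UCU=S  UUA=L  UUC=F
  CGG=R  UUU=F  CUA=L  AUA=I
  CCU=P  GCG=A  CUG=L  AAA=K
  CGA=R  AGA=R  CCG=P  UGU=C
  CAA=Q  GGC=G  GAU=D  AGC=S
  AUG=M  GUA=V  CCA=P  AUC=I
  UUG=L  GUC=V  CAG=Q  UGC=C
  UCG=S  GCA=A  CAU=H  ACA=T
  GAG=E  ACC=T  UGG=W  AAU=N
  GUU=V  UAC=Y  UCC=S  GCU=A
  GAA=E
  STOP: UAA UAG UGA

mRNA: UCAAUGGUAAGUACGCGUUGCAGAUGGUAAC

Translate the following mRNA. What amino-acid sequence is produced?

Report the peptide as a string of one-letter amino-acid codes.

Answer: MVSTRCRW

Derivation:
start AUG at pos 3
pos 3: AUG -> M; peptide=M
pos 6: GUA -> V; peptide=MV
pos 9: AGU -> S; peptide=MVS
pos 12: ACG -> T; peptide=MVST
pos 15: CGU -> R; peptide=MVSTR
pos 18: UGC -> C; peptide=MVSTRC
pos 21: AGA -> R; peptide=MVSTRCR
pos 24: UGG -> W; peptide=MVSTRCRW
pos 27: UAA -> STOP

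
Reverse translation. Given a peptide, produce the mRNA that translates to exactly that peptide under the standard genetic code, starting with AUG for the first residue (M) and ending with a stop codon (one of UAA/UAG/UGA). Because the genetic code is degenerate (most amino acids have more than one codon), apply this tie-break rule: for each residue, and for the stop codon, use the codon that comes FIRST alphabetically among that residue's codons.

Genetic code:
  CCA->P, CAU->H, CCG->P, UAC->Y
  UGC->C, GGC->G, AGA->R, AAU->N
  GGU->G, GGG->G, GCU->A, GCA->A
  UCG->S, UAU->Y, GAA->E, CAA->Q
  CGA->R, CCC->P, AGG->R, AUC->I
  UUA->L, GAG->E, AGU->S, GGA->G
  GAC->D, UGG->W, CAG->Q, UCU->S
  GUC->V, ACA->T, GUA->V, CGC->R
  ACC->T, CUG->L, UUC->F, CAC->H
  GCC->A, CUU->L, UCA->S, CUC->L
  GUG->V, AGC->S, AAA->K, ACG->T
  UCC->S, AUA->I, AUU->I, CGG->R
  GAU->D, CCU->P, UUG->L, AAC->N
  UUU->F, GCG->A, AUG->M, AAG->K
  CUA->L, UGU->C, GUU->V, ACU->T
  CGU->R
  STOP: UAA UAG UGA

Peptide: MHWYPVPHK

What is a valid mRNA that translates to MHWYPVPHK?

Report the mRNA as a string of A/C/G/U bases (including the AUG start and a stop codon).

residue 1: M -> AUG (start codon)
residue 2: H codons sorted = CAC,CAU -> pick first = CAC
residue 3: W -> UGG (only codon)
residue 4: Y codons sorted = UAC,UAU -> pick first = UAC
residue 5: P codons sorted = CCA,CCC,CCG,CCU -> pick first = CCA
residue 6: V codons sorted = GUA,GUC,GUG,GUU -> pick first = GUA
residue 7: P codons sorted = CCA,CCC,CCG,CCU -> pick first = CCA
residue 8: H codons sorted = CAC,CAU -> pick first = CAC
residue 9: K codons sorted = AAA,AAG -> pick first = AAA
terminator: stop codons sorted = UAA,UAG,UGA -> pick first = UAA

Answer: mRNA: AUGCACUGGUACCCAGUACCACACAAAUAA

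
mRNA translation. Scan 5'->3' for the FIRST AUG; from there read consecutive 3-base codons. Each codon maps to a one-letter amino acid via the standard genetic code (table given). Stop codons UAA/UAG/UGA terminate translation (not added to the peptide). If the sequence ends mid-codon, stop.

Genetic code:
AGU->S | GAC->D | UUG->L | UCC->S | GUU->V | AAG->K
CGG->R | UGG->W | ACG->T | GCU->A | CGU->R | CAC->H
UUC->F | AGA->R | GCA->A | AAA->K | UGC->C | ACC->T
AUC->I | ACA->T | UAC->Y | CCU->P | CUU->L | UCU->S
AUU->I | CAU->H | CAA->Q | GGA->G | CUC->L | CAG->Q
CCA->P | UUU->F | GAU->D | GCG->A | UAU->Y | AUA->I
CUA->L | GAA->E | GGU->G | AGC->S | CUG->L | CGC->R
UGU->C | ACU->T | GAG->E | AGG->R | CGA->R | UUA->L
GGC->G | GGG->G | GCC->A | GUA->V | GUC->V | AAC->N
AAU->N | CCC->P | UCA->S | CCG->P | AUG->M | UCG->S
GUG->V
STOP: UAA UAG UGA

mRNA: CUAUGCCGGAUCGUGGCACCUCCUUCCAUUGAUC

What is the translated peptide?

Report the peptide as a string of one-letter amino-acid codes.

Answer: MPDRGTSFH

Derivation:
start AUG at pos 2
pos 2: AUG -> M; peptide=M
pos 5: CCG -> P; peptide=MP
pos 8: GAU -> D; peptide=MPD
pos 11: CGU -> R; peptide=MPDR
pos 14: GGC -> G; peptide=MPDRG
pos 17: ACC -> T; peptide=MPDRGT
pos 20: UCC -> S; peptide=MPDRGTS
pos 23: UUC -> F; peptide=MPDRGTSF
pos 26: CAU -> H; peptide=MPDRGTSFH
pos 29: UGA -> STOP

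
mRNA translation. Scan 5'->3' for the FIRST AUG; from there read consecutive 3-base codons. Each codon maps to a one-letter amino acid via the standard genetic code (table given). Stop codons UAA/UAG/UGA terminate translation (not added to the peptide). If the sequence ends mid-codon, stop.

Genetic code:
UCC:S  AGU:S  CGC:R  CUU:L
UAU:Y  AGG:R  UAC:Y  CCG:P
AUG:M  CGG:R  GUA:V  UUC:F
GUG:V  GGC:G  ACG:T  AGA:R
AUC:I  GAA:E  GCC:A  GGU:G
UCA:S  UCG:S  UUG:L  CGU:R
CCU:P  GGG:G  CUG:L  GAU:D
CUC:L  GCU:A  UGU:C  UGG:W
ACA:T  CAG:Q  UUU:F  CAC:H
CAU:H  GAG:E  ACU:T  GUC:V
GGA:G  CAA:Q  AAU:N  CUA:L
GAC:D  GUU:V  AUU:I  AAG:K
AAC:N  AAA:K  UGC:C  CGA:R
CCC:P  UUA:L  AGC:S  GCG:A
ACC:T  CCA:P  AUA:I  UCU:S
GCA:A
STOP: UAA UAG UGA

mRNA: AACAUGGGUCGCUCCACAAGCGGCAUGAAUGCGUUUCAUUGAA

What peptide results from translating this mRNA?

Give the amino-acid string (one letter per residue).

Answer: MGRSTSGMNAFH

Derivation:
start AUG at pos 3
pos 3: AUG -> M; peptide=M
pos 6: GGU -> G; peptide=MG
pos 9: CGC -> R; peptide=MGR
pos 12: UCC -> S; peptide=MGRS
pos 15: ACA -> T; peptide=MGRST
pos 18: AGC -> S; peptide=MGRSTS
pos 21: GGC -> G; peptide=MGRSTSG
pos 24: AUG -> M; peptide=MGRSTSGM
pos 27: AAU -> N; peptide=MGRSTSGMN
pos 30: GCG -> A; peptide=MGRSTSGMNA
pos 33: UUU -> F; peptide=MGRSTSGMNAF
pos 36: CAU -> H; peptide=MGRSTSGMNAFH
pos 39: UGA -> STOP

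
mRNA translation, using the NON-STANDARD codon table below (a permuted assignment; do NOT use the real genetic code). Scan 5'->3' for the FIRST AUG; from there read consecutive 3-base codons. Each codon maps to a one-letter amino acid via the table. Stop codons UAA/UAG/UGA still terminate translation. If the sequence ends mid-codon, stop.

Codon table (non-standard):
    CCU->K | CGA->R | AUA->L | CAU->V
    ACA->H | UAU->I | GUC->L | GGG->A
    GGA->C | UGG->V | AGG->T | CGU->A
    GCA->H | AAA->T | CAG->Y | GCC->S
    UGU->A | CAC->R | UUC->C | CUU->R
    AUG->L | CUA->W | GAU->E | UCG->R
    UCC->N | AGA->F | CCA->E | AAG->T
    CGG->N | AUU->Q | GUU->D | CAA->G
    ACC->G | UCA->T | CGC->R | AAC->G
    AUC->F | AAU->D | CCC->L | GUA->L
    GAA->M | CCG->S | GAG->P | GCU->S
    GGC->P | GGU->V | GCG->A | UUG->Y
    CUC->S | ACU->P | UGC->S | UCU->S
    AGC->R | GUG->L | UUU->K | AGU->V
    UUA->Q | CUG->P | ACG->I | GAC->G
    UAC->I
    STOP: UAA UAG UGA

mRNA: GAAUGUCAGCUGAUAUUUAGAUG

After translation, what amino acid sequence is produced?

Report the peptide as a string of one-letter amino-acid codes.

start AUG at pos 2
pos 2: AUG -> L; peptide=L
pos 5: UCA -> T; peptide=LT
pos 8: GCU -> S; peptide=LTS
pos 11: GAU -> E; peptide=LTSE
pos 14: AUU -> Q; peptide=LTSEQ
pos 17: UAG -> STOP

Answer: LTSEQ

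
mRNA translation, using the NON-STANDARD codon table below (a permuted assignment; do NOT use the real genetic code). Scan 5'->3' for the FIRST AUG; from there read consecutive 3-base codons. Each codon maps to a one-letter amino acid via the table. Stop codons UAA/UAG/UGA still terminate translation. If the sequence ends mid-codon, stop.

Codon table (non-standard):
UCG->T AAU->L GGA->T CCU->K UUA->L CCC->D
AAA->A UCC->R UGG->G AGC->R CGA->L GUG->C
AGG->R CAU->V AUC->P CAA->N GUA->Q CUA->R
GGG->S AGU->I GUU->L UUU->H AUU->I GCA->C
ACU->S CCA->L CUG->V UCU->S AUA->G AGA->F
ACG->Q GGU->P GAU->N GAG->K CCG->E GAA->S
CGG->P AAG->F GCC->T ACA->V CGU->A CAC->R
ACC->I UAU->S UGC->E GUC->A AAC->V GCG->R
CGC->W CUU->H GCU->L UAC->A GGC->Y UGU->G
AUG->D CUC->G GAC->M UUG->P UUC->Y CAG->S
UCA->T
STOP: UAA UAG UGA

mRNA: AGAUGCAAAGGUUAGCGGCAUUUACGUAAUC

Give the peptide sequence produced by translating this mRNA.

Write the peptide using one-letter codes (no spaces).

start AUG at pos 2
pos 2: AUG -> D; peptide=D
pos 5: CAA -> N; peptide=DN
pos 8: AGG -> R; peptide=DNR
pos 11: UUA -> L; peptide=DNRL
pos 14: GCG -> R; peptide=DNRLR
pos 17: GCA -> C; peptide=DNRLRC
pos 20: UUU -> H; peptide=DNRLRCH
pos 23: ACG -> Q; peptide=DNRLRCHQ
pos 26: UAA -> STOP

Answer: DNRLRCHQ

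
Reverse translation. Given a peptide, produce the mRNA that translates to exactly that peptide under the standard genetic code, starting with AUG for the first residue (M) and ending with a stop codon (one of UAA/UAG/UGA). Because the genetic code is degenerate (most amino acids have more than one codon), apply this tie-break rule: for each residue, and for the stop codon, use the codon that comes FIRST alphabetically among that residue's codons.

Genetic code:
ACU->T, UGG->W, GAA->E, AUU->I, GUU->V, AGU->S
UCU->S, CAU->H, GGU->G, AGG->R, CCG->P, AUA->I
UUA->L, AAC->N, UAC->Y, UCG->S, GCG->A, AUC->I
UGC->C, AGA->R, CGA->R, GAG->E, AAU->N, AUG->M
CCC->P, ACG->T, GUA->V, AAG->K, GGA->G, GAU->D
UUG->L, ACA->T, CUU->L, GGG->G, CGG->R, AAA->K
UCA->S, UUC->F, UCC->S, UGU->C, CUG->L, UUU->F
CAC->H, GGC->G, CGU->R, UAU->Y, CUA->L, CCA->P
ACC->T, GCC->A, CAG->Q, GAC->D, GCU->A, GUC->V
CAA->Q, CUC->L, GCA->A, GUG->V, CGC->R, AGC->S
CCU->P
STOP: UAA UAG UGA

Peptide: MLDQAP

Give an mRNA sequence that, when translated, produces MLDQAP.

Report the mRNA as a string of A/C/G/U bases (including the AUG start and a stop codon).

Answer: mRNA: AUGCUAGACCAAGCACCAUAA

Derivation:
residue 1: M -> AUG (start codon)
residue 2: L codons sorted = CUA,CUC,CUG,CUU,UUA,UUG -> pick first = CUA
residue 3: D codons sorted = GAC,GAU -> pick first = GAC
residue 4: Q codons sorted = CAA,CAG -> pick first = CAA
residue 5: A codons sorted = GCA,GCC,GCG,GCU -> pick first = GCA
residue 6: P codons sorted = CCA,CCC,CCG,CCU -> pick first = CCA
terminator: stop codons sorted = UAA,UAG,UGA -> pick first = UAA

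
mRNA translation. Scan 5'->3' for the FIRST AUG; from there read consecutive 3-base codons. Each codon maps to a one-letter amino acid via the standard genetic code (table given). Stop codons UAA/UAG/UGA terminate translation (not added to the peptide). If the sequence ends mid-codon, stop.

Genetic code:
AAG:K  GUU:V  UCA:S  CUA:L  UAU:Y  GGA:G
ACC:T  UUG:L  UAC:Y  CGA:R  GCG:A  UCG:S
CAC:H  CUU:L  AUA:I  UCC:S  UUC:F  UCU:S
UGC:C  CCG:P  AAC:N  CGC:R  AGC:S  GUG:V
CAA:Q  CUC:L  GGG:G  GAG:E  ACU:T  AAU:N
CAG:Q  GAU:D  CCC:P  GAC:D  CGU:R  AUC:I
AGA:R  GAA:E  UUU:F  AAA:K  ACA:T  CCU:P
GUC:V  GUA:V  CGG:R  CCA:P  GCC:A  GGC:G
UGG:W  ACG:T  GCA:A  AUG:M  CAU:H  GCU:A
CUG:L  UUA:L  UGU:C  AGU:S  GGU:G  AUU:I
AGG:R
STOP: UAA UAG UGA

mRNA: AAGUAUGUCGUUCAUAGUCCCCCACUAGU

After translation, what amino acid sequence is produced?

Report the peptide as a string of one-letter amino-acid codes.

Answer: MSFIVPH

Derivation:
start AUG at pos 4
pos 4: AUG -> M; peptide=M
pos 7: UCG -> S; peptide=MS
pos 10: UUC -> F; peptide=MSF
pos 13: AUA -> I; peptide=MSFI
pos 16: GUC -> V; peptide=MSFIV
pos 19: CCC -> P; peptide=MSFIVP
pos 22: CAC -> H; peptide=MSFIVPH
pos 25: UAG -> STOP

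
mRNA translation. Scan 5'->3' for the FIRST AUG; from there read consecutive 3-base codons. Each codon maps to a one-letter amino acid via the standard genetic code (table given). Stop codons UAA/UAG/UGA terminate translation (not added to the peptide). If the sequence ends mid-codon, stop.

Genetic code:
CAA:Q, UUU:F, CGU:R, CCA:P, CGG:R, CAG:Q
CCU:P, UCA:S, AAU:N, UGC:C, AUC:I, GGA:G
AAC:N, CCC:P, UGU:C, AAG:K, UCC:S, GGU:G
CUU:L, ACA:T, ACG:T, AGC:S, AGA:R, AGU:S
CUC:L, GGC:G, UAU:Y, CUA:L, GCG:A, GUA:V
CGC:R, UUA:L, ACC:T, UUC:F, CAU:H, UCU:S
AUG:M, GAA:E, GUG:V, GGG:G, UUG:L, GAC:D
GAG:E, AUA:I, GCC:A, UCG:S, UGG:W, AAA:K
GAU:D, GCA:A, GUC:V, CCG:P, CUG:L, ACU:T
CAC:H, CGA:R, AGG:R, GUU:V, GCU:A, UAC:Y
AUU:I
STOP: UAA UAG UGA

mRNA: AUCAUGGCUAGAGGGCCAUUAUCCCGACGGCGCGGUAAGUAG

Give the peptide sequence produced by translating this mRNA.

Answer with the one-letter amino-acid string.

Answer: MARGPLSRRRGK

Derivation:
start AUG at pos 3
pos 3: AUG -> M; peptide=M
pos 6: GCU -> A; peptide=MA
pos 9: AGA -> R; peptide=MAR
pos 12: GGG -> G; peptide=MARG
pos 15: CCA -> P; peptide=MARGP
pos 18: UUA -> L; peptide=MARGPL
pos 21: UCC -> S; peptide=MARGPLS
pos 24: CGA -> R; peptide=MARGPLSR
pos 27: CGG -> R; peptide=MARGPLSRR
pos 30: CGC -> R; peptide=MARGPLSRRR
pos 33: GGU -> G; peptide=MARGPLSRRRG
pos 36: AAG -> K; peptide=MARGPLSRRRGK
pos 39: UAG -> STOP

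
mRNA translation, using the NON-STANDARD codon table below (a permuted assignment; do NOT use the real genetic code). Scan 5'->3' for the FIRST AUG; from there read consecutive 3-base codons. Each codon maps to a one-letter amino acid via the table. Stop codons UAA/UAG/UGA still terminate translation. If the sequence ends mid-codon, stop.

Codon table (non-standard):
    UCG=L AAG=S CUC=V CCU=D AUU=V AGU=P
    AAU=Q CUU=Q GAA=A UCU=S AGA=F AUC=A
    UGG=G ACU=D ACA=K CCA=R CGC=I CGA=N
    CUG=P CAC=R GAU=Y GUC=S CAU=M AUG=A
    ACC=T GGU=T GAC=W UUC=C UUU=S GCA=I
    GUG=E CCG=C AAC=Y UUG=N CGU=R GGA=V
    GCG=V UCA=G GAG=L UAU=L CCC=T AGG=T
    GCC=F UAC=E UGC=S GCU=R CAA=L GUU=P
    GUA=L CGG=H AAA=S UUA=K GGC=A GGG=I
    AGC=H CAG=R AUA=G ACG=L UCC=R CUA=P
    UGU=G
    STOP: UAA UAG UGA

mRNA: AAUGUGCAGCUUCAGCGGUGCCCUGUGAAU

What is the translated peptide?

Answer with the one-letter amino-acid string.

start AUG at pos 1
pos 1: AUG -> A; peptide=A
pos 4: UGC -> S; peptide=AS
pos 7: AGC -> H; peptide=ASH
pos 10: UUC -> C; peptide=ASHC
pos 13: AGC -> H; peptide=ASHCH
pos 16: GGU -> T; peptide=ASHCHT
pos 19: GCC -> F; peptide=ASHCHTF
pos 22: CUG -> P; peptide=ASHCHTFP
pos 25: UGA -> STOP

Answer: ASHCHTFP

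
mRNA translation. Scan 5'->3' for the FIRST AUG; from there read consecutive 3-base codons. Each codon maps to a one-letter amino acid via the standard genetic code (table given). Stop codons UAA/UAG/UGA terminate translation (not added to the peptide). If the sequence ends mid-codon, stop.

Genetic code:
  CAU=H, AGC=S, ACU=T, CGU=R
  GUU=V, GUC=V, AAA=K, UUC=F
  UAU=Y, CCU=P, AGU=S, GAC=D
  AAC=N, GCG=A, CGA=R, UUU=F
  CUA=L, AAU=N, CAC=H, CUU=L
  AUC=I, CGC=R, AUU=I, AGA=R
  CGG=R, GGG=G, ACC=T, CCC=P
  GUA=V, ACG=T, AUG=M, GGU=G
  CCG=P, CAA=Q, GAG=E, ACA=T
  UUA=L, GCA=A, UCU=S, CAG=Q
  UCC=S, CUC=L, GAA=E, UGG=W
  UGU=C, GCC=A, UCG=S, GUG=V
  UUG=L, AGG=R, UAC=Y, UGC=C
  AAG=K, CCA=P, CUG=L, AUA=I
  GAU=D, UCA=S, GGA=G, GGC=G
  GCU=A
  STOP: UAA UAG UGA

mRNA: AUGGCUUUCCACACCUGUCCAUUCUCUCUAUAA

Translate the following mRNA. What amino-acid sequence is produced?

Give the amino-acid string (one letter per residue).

start AUG at pos 0
pos 0: AUG -> M; peptide=M
pos 3: GCU -> A; peptide=MA
pos 6: UUC -> F; peptide=MAF
pos 9: CAC -> H; peptide=MAFH
pos 12: ACC -> T; peptide=MAFHT
pos 15: UGU -> C; peptide=MAFHTC
pos 18: CCA -> P; peptide=MAFHTCP
pos 21: UUC -> F; peptide=MAFHTCPF
pos 24: UCU -> S; peptide=MAFHTCPFS
pos 27: CUA -> L; peptide=MAFHTCPFSL
pos 30: UAA -> STOP

Answer: MAFHTCPFSL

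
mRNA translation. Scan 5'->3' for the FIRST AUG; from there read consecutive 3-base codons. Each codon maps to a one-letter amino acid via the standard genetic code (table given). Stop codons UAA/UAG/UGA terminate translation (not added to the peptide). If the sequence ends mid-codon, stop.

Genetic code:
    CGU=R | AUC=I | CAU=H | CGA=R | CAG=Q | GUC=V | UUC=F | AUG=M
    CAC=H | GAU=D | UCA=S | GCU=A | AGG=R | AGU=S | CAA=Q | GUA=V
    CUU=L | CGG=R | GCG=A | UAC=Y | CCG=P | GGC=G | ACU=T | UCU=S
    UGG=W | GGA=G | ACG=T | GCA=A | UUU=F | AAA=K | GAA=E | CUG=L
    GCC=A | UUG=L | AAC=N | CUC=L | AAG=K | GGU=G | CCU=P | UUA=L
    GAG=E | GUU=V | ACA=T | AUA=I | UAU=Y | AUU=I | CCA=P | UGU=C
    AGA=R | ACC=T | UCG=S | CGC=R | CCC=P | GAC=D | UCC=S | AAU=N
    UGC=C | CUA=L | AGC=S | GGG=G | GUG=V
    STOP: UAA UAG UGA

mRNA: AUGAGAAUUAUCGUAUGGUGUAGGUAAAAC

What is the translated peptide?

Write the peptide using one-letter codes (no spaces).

start AUG at pos 0
pos 0: AUG -> M; peptide=M
pos 3: AGA -> R; peptide=MR
pos 6: AUU -> I; peptide=MRI
pos 9: AUC -> I; peptide=MRII
pos 12: GUA -> V; peptide=MRIIV
pos 15: UGG -> W; peptide=MRIIVW
pos 18: UGU -> C; peptide=MRIIVWC
pos 21: AGG -> R; peptide=MRIIVWCR
pos 24: UAA -> STOP

Answer: MRIIVWCR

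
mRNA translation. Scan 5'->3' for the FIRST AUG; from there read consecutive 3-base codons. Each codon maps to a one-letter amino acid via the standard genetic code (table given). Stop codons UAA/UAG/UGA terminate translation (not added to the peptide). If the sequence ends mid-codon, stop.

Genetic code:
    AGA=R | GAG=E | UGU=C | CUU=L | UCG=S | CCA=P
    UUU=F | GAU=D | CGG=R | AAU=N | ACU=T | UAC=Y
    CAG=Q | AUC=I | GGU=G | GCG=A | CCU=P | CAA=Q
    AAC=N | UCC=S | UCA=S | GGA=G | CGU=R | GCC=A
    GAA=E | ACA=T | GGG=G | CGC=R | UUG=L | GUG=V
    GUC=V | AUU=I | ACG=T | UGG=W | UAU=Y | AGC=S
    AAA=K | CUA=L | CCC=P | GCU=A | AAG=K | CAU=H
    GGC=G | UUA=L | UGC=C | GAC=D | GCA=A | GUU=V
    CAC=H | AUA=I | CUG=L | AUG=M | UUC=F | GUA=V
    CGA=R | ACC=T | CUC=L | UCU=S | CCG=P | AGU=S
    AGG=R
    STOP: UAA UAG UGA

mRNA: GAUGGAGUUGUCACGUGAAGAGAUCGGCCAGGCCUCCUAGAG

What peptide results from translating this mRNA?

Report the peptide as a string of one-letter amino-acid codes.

Answer: MELSREEIGQAS

Derivation:
start AUG at pos 1
pos 1: AUG -> M; peptide=M
pos 4: GAG -> E; peptide=ME
pos 7: UUG -> L; peptide=MEL
pos 10: UCA -> S; peptide=MELS
pos 13: CGU -> R; peptide=MELSR
pos 16: GAA -> E; peptide=MELSRE
pos 19: GAG -> E; peptide=MELSREE
pos 22: AUC -> I; peptide=MELSREEI
pos 25: GGC -> G; peptide=MELSREEIG
pos 28: CAG -> Q; peptide=MELSREEIGQ
pos 31: GCC -> A; peptide=MELSREEIGQA
pos 34: UCC -> S; peptide=MELSREEIGQAS
pos 37: UAG -> STOP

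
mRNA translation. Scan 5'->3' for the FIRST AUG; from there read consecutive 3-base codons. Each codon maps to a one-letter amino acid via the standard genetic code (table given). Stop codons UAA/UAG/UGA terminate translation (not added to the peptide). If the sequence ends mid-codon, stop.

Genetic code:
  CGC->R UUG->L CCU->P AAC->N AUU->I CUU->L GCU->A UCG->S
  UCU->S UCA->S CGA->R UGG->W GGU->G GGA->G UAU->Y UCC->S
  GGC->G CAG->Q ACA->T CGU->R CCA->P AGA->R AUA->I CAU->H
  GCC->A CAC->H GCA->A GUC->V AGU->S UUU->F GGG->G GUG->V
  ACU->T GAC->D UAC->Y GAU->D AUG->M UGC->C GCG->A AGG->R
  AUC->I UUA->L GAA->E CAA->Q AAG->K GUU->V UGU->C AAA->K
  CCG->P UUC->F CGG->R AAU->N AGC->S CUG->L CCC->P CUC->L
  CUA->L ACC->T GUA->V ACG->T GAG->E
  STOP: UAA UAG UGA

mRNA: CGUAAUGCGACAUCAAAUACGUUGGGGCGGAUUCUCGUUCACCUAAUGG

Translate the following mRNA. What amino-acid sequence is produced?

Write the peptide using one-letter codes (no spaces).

Answer: MRHQIRWGGFSFT

Derivation:
start AUG at pos 4
pos 4: AUG -> M; peptide=M
pos 7: CGA -> R; peptide=MR
pos 10: CAU -> H; peptide=MRH
pos 13: CAA -> Q; peptide=MRHQ
pos 16: AUA -> I; peptide=MRHQI
pos 19: CGU -> R; peptide=MRHQIR
pos 22: UGG -> W; peptide=MRHQIRW
pos 25: GGC -> G; peptide=MRHQIRWG
pos 28: GGA -> G; peptide=MRHQIRWGG
pos 31: UUC -> F; peptide=MRHQIRWGGF
pos 34: UCG -> S; peptide=MRHQIRWGGFS
pos 37: UUC -> F; peptide=MRHQIRWGGFSF
pos 40: ACC -> T; peptide=MRHQIRWGGFSFT
pos 43: UAA -> STOP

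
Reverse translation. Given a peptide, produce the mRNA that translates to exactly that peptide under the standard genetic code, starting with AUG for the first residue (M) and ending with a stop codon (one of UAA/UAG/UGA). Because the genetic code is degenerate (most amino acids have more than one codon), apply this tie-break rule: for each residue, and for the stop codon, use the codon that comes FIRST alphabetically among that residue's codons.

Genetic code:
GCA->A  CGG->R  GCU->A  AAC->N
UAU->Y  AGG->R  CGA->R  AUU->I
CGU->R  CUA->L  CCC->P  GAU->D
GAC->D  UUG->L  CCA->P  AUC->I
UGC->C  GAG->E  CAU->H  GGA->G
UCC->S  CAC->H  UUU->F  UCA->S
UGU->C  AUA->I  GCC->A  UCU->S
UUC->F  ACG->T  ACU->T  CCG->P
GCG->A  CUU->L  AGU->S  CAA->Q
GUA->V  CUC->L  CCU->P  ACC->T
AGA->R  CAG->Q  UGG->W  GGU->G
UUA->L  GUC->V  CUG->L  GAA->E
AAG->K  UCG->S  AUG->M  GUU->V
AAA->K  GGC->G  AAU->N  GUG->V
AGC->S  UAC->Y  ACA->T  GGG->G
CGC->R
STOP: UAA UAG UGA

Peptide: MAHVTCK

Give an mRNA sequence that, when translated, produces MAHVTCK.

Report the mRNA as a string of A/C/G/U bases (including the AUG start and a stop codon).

residue 1: M -> AUG (start codon)
residue 2: A codons sorted = GCA,GCC,GCG,GCU -> pick first = GCA
residue 3: H codons sorted = CAC,CAU -> pick first = CAC
residue 4: V codons sorted = GUA,GUC,GUG,GUU -> pick first = GUA
residue 5: T codons sorted = ACA,ACC,ACG,ACU -> pick first = ACA
residue 6: C codons sorted = UGC,UGU -> pick first = UGC
residue 7: K codons sorted = AAA,AAG -> pick first = AAA
terminator: stop codons sorted = UAA,UAG,UGA -> pick first = UAA

Answer: mRNA: AUGGCACACGUAACAUGCAAAUAA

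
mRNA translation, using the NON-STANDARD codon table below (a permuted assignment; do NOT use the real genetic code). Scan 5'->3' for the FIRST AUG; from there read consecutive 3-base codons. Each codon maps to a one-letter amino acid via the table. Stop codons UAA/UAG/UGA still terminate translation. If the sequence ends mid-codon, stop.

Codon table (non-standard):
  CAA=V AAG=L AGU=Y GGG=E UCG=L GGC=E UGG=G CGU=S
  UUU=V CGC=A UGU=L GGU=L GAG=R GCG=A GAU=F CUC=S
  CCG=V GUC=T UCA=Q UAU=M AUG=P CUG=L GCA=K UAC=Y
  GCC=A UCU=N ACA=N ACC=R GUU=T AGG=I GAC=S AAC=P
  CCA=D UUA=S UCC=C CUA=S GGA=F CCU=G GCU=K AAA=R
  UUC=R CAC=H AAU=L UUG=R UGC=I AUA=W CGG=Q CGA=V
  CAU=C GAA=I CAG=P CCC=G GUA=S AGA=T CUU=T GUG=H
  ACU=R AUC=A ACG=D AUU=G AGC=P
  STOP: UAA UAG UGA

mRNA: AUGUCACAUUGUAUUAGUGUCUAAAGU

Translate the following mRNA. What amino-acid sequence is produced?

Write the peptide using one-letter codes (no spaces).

start AUG at pos 0
pos 0: AUG -> P; peptide=P
pos 3: UCA -> Q; peptide=PQ
pos 6: CAU -> C; peptide=PQC
pos 9: UGU -> L; peptide=PQCL
pos 12: AUU -> G; peptide=PQCLG
pos 15: AGU -> Y; peptide=PQCLGY
pos 18: GUC -> T; peptide=PQCLGYT
pos 21: UAA -> STOP

Answer: PQCLGYT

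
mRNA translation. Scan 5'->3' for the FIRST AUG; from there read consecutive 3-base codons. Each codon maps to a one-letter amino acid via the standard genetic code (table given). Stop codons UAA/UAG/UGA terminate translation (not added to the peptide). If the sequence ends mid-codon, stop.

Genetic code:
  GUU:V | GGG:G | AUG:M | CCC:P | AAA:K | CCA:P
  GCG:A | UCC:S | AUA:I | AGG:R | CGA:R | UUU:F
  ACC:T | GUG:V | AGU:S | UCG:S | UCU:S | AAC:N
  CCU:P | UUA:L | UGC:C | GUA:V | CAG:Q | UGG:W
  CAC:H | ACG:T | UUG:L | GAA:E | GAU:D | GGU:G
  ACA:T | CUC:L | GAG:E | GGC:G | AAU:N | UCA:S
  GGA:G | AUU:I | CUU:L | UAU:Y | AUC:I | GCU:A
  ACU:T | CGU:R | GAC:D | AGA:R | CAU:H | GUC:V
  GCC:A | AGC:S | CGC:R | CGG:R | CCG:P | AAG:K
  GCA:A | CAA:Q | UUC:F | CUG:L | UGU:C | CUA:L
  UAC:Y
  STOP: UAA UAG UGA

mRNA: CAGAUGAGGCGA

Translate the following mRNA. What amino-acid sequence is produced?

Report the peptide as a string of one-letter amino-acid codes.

Answer: MRR

Derivation:
start AUG at pos 3
pos 3: AUG -> M; peptide=M
pos 6: AGG -> R; peptide=MR
pos 9: CGA -> R; peptide=MRR
pos 12: only 0 nt remain (<3), stop (end of mRNA)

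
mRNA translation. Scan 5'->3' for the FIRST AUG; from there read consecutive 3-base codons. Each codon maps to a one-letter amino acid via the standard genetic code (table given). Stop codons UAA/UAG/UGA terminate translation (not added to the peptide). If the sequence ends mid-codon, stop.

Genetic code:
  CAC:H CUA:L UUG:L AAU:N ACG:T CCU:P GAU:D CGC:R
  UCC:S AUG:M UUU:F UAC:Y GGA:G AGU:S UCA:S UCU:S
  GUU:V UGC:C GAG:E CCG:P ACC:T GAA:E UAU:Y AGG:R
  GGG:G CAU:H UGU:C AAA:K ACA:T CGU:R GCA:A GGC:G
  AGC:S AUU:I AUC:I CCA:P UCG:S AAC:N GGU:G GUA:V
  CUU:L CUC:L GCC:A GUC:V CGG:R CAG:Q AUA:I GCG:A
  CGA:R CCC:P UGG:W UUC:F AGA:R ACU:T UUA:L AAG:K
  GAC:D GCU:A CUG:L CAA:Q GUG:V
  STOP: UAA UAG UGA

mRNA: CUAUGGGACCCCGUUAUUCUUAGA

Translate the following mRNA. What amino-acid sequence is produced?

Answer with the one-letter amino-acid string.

start AUG at pos 2
pos 2: AUG -> M; peptide=M
pos 5: GGA -> G; peptide=MG
pos 8: CCC -> P; peptide=MGP
pos 11: CGU -> R; peptide=MGPR
pos 14: UAU -> Y; peptide=MGPRY
pos 17: UCU -> S; peptide=MGPRYS
pos 20: UAG -> STOP

Answer: MGPRYS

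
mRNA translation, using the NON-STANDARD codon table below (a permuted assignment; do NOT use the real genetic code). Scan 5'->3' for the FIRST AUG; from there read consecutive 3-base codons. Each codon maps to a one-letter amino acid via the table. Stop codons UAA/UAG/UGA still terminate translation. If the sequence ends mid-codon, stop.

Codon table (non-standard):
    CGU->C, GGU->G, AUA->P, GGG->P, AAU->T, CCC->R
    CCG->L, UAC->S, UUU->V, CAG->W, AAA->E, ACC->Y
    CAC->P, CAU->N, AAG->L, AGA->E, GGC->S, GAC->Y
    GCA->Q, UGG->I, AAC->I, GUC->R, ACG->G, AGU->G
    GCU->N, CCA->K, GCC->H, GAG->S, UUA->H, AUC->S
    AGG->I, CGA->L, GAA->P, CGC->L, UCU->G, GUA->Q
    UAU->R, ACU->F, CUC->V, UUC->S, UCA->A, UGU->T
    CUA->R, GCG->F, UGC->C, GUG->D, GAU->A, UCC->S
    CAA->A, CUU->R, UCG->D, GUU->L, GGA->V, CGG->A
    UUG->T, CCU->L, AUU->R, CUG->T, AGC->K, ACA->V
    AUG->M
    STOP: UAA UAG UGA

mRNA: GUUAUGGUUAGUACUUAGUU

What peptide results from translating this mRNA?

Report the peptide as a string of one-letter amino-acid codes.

start AUG at pos 3
pos 3: AUG -> M; peptide=M
pos 6: GUU -> L; peptide=ML
pos 9: AGU -> G; peptide=MLG
pos 12: ACU -> F; peptide=MLGF
pos 15: UAG -> STOP

Answer: MLGF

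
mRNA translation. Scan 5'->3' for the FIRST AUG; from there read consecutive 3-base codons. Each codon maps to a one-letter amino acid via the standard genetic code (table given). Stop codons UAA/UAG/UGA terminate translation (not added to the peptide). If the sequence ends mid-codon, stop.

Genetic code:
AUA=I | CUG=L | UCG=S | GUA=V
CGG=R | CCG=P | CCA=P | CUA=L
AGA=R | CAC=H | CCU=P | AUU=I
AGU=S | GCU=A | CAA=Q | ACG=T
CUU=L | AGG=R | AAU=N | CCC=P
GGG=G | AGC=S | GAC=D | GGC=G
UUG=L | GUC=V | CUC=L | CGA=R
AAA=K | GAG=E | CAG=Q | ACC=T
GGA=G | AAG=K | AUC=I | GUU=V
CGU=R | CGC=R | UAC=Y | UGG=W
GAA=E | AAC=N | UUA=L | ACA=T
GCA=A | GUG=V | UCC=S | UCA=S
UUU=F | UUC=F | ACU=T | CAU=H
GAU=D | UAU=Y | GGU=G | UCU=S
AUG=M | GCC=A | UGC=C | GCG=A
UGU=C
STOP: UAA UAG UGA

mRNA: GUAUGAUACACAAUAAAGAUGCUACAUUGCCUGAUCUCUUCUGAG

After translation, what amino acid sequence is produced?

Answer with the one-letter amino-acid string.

Answer: MIHNKDATLPDLF

Derivation:
start AUG at pos 2
pos 2: AUG -> M; peptide=M
pos 5: AUA -> I; peptide=MI
pos 8: CAC -> H; peptide=MIH
pos 11: AAU -> N; peptide=MIHN
pos 14: AAA -> K; peptide=MIHNK
pos 17: GAU -> D; peptide=MIHNKD
pos 20: GCU -> A; peptide=MIHNKDA
pos 23: ACA -> T; peptide=MIHNKDAT
pos 26: UUG -> L; peptide=MIHNKDATL
pos 29: CCU -> P; peptide=MIHNKDATLP
pos 32: GAU -> D; peptide=MIHNKDATLPD
pos 35: CUC -> L; peptide=MIHNKDATLPDL
pos 38: UUC -> F; peptide=MIHNKDATLPDLF
pos 41: UGA -> STOP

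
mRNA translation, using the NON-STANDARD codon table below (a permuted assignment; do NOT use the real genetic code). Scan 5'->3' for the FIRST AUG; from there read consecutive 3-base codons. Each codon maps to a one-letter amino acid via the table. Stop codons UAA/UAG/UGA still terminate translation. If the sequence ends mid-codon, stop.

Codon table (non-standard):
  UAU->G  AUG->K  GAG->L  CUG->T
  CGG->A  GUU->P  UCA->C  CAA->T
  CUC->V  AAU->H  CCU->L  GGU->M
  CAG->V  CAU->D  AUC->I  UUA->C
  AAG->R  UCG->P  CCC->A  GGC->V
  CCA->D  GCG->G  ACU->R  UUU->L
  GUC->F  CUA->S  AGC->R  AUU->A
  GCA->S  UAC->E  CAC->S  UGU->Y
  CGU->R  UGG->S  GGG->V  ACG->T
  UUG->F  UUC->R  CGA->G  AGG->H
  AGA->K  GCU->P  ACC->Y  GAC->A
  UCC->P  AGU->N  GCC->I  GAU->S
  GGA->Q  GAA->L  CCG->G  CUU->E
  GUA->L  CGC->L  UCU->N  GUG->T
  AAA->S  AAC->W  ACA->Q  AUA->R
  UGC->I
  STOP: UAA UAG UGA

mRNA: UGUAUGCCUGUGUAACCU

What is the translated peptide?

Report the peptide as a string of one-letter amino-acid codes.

Answer: KLT

Derivation:
start AUG at pos 3
pos 3: AUG -> K; peptide=K
pos 6: CCU -> L; peptide=KL
pos 9: GUG -> T; peptide=KLT
pos 12: UAA -> STOP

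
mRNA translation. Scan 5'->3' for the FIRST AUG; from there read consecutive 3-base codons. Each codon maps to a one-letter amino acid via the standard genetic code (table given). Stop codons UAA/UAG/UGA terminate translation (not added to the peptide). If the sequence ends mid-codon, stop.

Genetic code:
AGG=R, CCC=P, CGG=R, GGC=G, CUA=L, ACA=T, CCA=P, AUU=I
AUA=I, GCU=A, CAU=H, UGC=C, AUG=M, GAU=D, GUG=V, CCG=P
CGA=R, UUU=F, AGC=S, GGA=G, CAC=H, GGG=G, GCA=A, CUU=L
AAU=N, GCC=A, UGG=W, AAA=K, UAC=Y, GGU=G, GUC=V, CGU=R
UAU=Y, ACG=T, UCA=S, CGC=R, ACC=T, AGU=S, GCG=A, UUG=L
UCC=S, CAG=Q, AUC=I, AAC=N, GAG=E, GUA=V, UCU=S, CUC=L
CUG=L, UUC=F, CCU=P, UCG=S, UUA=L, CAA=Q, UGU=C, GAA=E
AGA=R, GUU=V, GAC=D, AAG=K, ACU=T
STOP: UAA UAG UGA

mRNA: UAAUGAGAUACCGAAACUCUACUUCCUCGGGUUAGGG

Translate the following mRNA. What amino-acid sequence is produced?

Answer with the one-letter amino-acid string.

start AUG at pos 2
pos 2: AUG -> M; peptide=M
pos 5: AGA -> R; peptide=MR
pos 8: UAC -> Y; peptide=MRY
pos 11: CGA -> R; peptide=MRYR
pos 14: AAC -> N; peptide=MRYRN
pos 17: UCU -> S; peptide=MRYRNS
pos 20: ACU -> T; peptide=MRYRNST
pos 23: UCC -> S; peptide=MRYRNSTS
pos 26: UCG -> S; peptide=MRYRNSTSS
pos 29: GGU -> G; peptide=MRYRNSTSSG
pos 32: UAG -> STOP

Answer: MRYRNSTSSG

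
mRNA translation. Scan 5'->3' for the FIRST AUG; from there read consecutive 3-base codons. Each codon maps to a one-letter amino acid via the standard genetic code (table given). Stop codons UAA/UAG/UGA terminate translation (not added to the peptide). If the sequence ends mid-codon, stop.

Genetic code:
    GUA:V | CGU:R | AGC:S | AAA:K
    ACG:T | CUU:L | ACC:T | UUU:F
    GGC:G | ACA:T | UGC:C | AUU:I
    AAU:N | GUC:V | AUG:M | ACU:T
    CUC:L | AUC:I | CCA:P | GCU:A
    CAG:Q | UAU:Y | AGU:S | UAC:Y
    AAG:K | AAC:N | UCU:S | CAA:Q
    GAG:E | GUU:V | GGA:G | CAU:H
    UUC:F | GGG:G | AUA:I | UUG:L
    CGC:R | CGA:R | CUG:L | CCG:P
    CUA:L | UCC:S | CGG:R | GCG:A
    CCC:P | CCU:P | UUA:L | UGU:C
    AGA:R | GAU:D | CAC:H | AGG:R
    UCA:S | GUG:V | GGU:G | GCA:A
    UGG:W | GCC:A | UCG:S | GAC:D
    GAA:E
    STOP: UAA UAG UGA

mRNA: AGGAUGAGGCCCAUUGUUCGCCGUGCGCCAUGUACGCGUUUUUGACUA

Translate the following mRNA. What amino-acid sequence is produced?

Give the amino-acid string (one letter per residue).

Answer: MRPIVRRAPCTRF

Derivation:
start AUG at pos 3
pos 3: AUG -> M; peptide=M
pos 6: AGG -> R; peptide=MR
pos 9: CCC -> P; peptide=MRP
pos 12: AUU -> I; peptide=MRPI
pos 15: GUU -> V; peptide=MRPIV
pos 18: CGC -> R; peptide=MRPIVR
pos 21: CGU -> R; peptide=MRPIVRR
pos 24: GCG -> A; peptide=MRPIVRRA
pos 27: CCA -> P; peptide=MRPIVRRAP
pos 30: UGU -> C; peptide=MRPIVRRAPC
pos 33: ACG -> T; peptide=MRPIVRRAPCT
pos 36: CGU -> R; peptide=MRPIVRRAPCTR
pos 39: UUU -> F; peptide=MRPIVRRAPCTRF
pos 42: UGA -> STOP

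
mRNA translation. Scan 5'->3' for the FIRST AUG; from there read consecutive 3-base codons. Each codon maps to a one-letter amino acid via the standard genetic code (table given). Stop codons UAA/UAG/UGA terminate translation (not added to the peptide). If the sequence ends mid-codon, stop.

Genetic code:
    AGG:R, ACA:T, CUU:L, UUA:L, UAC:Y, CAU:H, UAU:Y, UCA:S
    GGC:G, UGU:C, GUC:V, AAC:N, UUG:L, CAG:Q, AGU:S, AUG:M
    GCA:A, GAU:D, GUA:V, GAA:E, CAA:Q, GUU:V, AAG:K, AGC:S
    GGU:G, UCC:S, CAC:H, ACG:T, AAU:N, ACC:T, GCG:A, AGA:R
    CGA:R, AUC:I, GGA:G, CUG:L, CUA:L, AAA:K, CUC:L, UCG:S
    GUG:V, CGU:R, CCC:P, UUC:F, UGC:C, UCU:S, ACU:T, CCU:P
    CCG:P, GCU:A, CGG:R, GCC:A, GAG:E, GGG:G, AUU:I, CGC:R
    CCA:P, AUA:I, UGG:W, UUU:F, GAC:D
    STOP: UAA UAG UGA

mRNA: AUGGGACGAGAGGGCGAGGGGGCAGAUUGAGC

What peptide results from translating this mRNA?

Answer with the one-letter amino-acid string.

Answer: MGREGEGAD

Derivation:
start AUG at pos 0
pos 0: AUG -> M; peptide=M
pos 3: GGA -> G; peptide=MG
pos 6: CGA -> R; peptide=MGR
pos 9: GAG -> E; peptide=MGRE
pos 12: GGC -> G; peptide=MGREG
pos 15: GAG -> E; peptide=MGREGE
pos 18: GGG -> G; peptide=MGREGEG
pos 21: GCA -> A; peptide=MGREGEGA
pos 24: GAU -> D; peptide=MGREGEGAD
pos 27: UGA -> STOP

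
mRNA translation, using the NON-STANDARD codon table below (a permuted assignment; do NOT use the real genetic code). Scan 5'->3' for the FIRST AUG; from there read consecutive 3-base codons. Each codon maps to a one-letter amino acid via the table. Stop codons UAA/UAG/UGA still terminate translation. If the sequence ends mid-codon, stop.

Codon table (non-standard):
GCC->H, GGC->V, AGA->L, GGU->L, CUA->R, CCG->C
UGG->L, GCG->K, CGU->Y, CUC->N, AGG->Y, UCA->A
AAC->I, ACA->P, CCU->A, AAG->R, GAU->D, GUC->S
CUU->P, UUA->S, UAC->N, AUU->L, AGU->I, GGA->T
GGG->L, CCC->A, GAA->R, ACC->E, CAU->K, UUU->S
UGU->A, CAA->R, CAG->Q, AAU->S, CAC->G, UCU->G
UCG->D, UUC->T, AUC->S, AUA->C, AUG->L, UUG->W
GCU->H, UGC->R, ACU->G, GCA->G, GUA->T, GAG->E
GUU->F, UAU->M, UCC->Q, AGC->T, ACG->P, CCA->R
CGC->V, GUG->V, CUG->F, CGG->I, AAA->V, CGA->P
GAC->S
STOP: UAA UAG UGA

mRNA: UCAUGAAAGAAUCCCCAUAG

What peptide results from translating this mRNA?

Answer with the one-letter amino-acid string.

Answer: LVRQR

Derivation:
start AUG at pos 2
pos 2: AUG -> L; peptide=L
pos 5: AAA -> V; peptide=LV
pos 8: GAA -> R; peptide=LVR
pos 11: UCC -> Q; peptide=LVRQ
pos 14: CCA -> R; peptide=LVRQR
pos 17: UAG -> STOP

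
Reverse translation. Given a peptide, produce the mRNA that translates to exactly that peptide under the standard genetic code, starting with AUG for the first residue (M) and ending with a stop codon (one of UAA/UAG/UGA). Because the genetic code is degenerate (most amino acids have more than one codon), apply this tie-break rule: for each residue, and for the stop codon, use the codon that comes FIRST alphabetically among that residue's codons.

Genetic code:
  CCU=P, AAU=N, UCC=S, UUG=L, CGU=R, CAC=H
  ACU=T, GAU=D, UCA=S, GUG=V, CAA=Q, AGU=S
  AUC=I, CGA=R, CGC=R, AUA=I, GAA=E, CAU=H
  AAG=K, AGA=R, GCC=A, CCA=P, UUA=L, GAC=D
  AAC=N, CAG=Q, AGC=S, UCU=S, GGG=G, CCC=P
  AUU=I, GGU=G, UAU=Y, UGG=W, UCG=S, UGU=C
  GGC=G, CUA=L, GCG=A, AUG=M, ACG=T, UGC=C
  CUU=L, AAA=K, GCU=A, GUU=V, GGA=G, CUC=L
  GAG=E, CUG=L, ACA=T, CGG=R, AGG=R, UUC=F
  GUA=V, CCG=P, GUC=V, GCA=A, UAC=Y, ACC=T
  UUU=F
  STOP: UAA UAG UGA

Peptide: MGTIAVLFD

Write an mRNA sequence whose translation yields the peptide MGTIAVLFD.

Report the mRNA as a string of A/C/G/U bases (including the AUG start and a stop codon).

residue 1: M -> AUG (start codon)
residue 2: G codons sorted = GGA,GGC,GGG,GGU -> pick first = GGA
residue 3: T codons sorted = ACA,ACC,ACG,ACU -> pick first = ACA
residue 4: I codons sorted = AUA,AUC,AUU -> pick first = AUA
residue 5: A codons sorted = GCA,GCC,GCG,GCU -> pick first = GCA
residue 6: V codons sorted = GUA,GUC,GUG,GUU -> pick first = GUA
residue 7: L codons sorted = CUA,CUC,CUG,CUU,UUA,UUG -> pick first = CUA
residue 8: F codons sorted = UUC,UUU -> pick first = UUC
residue 9: D codons sorted = GAC,GAU -> pick first = GAC
terminator: stop codons sorted = UAA,UAG,UGA -> pick first = UAA

Answer: mRNA: AUGGGAACAAUAGCAGUACUAUUCGACUAA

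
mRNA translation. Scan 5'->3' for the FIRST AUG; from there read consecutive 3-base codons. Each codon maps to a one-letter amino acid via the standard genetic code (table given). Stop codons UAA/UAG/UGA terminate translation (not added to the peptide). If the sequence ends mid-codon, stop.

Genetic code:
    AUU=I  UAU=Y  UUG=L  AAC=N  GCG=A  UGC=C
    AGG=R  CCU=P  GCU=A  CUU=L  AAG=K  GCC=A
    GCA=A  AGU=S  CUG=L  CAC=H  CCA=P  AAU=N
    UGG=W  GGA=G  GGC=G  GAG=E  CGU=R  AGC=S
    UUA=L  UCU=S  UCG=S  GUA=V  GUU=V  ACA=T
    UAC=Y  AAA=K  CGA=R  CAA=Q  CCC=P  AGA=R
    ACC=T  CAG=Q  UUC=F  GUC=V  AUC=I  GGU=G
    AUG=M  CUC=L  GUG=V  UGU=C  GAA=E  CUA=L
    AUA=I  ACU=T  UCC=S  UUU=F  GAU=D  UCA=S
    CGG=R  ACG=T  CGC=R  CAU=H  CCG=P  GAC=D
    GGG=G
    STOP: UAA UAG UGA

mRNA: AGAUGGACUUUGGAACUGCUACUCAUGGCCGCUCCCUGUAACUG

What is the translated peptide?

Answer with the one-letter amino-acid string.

start AUG at pos 2
pos 2: AUG -> M; peptide=M
pos 5: GAC -> D; peptide=MD
pos 8: UUU -> F; peptide=MDF
pos 11: GGA -> G; peptide=MDFG
pos 14: ACU -> T; peptide=MDFGT
pos 17: GCU -> A; peptide=MDFGTA
pos 20: ACU -> T; peptide=MDFGTAT
pos 23: CAU -> H; peptide=MDFGTATH
pos 26: GGC -> G; peptide=MDFGTATHG
pos 29: CGC -> R; peptide=MDFGTATHGR
pos 32: UCC -> S; peptide=MDFGTATHGRS
pos 35: CUG -> L; peptide=MDFGTATHGRSL
pos 38: UAA -> STOP

Answer: MDFGTATHGRSL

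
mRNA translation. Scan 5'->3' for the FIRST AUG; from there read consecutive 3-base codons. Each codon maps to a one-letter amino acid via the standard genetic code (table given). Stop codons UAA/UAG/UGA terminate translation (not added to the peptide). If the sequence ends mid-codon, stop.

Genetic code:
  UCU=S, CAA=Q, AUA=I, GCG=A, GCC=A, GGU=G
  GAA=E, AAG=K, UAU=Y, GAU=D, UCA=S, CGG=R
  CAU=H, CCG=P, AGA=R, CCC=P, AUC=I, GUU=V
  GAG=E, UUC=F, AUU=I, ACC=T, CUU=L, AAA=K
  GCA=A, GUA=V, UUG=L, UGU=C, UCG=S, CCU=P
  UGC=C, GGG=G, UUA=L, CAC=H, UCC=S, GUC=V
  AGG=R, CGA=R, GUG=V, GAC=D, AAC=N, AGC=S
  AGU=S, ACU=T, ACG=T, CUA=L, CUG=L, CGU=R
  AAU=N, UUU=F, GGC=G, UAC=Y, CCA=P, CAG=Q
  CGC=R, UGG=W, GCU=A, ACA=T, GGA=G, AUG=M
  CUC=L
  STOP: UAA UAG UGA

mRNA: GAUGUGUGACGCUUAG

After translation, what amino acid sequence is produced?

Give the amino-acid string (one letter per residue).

Answer: MCDA

Derivation:
start AUG at pos 1
pos 1: AUG -> M; peptide=M
pos 4: UGU -> C; peptide=MC
pos 7: GAC -> D; peptide=MCD
pos 10: GCU -> A; peptide=MCDA
pos 13: UAG -> STOP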